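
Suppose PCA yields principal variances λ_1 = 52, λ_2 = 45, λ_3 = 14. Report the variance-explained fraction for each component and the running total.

Step 1 — total variance = trace(Sigma) = Σ λ_i = 52 + 45 + 14 = 111.

Step 2 — fraction explained by component i = λ_i / Σ λ:
  PC1: 52/111 = 0.4685
  PC2: 45/111 = 0.4054
  PC3: 14/111 = 0.1261

Step 3 — cumulative fraction after k components = (λ_1 + ... + λ_k) / Σ λ:
  k = 1: 52/111 = 0.4685
  k = 2: (52 + 45)/111 = 97/111 = 0.8739
  k = 3: (52 + 45 + 14)/111 = 111/111 = 1

Summary (fraction, with percent):

explained: PC1 0.4685 (46.85%), PC2 0.4054 (40.54%), PC3 0.1261 (12.61%);  cumulative: 0.4685, 0.8739, 1


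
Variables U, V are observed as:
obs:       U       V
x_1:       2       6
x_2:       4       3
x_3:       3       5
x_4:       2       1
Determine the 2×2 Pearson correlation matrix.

Step 1 — column means:
  mean(U) = (2 + 4 + 3 + 2) / 4 = 11/4 = 2.75
  mean(V) = (6 + 3 + 5 + 1) / 4 = 15/4 = 3.75

Step 2 — sample variances and covariances s[i,j] = (1/(n-1)) · Σ_k (x_{k,i} - mean_i) · (x_{k,j} - mean_j), with n-1 = 3:
  s[U,U] = ((-0.75)·(-0.75) + (1.25)·(1.25) + (0.25)·(0.25) + (-0.75)·(-0.75)) / 3 = 2.75/3 = 0.9167
  s[U,V] = ((-0.75)·(2.25) + (1.25)·(-0.75) + (0.25)·(1.25) + (-0.75)·(-2.75)) / 3 = -0.25/3 = -0.0833
  s[V,V] = ((2.25)·(2.25) + (-0.75)·(-0.75) + (1.25)·(1.25) + (-2.75)·(-2.75)) / 3 = 14.75/3 = 4.9167
  Sample standard deviations s_i = √(s[i,i]):
  s(U) = √(0.9167) = 0.9574
  s(V) = √(4.9167) = 2.2174

Step 3 — r_{ij} = s_{ij} / (s_i · s_j):
  r[U,U] = 1 (diagonal).
  r[U,V] = -0.0833 / (0.9574 · 2.2174) = -0.0833 / 2.123 = -0.0393
  r[V,V] = 1 (diagonal).

R is symmetric with unit diagonal. Assembling:

R = [[1, -0.0393],
 [-0.0393, 1]]


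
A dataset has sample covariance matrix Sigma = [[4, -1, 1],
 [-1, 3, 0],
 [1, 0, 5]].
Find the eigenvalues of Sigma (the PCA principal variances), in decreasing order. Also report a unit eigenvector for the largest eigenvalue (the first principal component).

Step 1 — characteristic polynomial p(λ) = det(λI - Sigma) = λ³ - tr·λ² + c_1·λ - det, where tr = trace, c_1 = sum of the principal 2×2 minors, det = det(Sigma):
  tr = 4 + 3 + 5 = 12,
  c_1 = (4·3 - (-1)²) + (4·5 - (1)²) + (3·5 - (0)²) = 11 + 19 + 15 = 45,
  det = 4·(3·5 - (0)²) - (-1)·((-1)·5 - (0)·(1)) + (1)·((-1)·(0) - 3·(1)) = 4·(15) - (-1)·(-5) + (1)·(-3) = 52.
  So p(λ) = λ³ - 12λ² + 45λ - 52.
Step 2 — look for an integer root (rational root theorem: any rational root is an integer divisor of 52). Testing λ = 4:
  p(4) = 64 - 192 + 180 - 52 = 0  ✓
  Dividing out (λ - 4): p(λ) = (λ - 4)(λ² - 8λ + 13).
Step 3 — remaining eigenvalues from the quadratic λ² - 8λ + 13 = 0:
  Δ = 8² - 4·13 = 64 - 52 = 12,  λ = (8 ± √12)/2 = (8 ± 3.4641)/2 ≈ 5.7321 or 2.2679.
  Sorted: λ_1 = 5.7321,  λ_2 = 4,  λ_3 = 2.2679  (check: sum = 12 = tr ✓).

Step 4 — unit eigenvector for λ_1 ≈ 5.7321: v spans the null space of (Sigma - λ_1 I), whose rows are
  r_1 = (-1.7321, -1, 1),  r_2 = (-1, -2.7321, 0),  r_3 = (1, 0, -0.7321).
  v is orthogonal to every row, so take v ∝ r_1 × r_2 = ((-1)·(0) - (1)·(-2.7321), (1)·(-1) - (-1.7321)·(0), (-1.7321)·(-2.7321) - (-1)·(-1)) ≈ (2.7321, -1, 3.7321).
  Let u = (2.7321, -1, 3.7321).
  ||u|| = √((2.7321)² + (-1)² + (3.7321)²) = √(22.3923) ≈ 4.7321,  v_1 = u/||u|| ≈ (0.5774, -0.2113, 0.7887) (||v_1|| = 1).

λ_1 = 5.7321,  λ_2 = 4,  λ_3 = 2.2679;  v_1 ≈ (0.5774, -0.2113, 0.7887)


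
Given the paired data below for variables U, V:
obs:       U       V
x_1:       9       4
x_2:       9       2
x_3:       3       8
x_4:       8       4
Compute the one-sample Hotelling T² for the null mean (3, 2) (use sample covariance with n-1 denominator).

Step 1 — sample mean vector:
  mean(U) = (9 + 9 + 3 + 8) / 4 = 29/4 = 7.25
  mean(V) = (4 + 2 + 8 + 4) / 4 = 18/4 = 4.5
  x̄ = (7.25, 4.5),  deviation x̄ - mu_0 = (7.25, 4.5) - (3, 2) = (4.25, 2.5).

Step 2 — sample covariance matrix, S[i,j] = (1/(n-1)) · Σ_k (x_{k,i} - mean_i) · (x_{k,j} - mean_j), divisor n-1 = 3:
  S[U,U] = ((1.75)·(1.75) + (1.75)·(1.75) + (-4.25)·(-4.25) + (0.75)·(0.75)) / 3 = 24.75/3 = 8.25
  S[U,V] = ((1.75)·(-0.5) + (1.75)·(-2.5) + (-4.25)·(3.5) + (0.75)·(-0.5)) / 3 = -20.5/3 = -6.8333
  S[V,V] = ((-0.5)·(-0.5) + (-2.5)·(-2.5) + (3.5)·(3.5) + (-0.5)·(-0.5)) / 3 = 19/3 = 6.3333
  S = [[8.25, -6.8333],
 [-6.8333, 6.3333]].

Step 3 — invert S. det(S) = 8.25·6.3333 - (-6.8333)² = 5.5556.
  S^{-1} = (1/det) · [[d, -b], [-b, a]] = [[1.14, 1.23],
 [1.23, 1.485]].

Step 4 — quadratic form (x̄ - mu_0)^T · S^{-1} · (x̄ - mu_0):
  S^{-1} · (x̄ - mu_0) = (7.92, 8.94),
  (x̄ - mu_0)^T · [...] = (4.25)·(7.92) + (2.5)·(8.94) = 56.01.

Step 5 — scale by n: T² = 4 · 56.01 = 224.04.

T² ≈ 224.04


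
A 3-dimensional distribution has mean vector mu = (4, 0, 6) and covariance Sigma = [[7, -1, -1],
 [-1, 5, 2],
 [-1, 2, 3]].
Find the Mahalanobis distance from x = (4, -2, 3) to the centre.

Step 1 — centre the observation: (x - mu) = (0, -2, -3).

Step 2 — invert Sigma (cofactor / det for 3×3, or solve directly):
  Sigma^{-1} = [[0.1507, 0.0137, 0.0411],
 [0.0137, 0.274, -0.1781],
 [0.0411, -0.1781, 0.4658]].

Step 3 — form the quadratic (x - mu)^T · Sigma^{-1} · (x - mu):
  Sigma^{-1} · (x - mu) = (-0.1507, -0.0137, -1.0411).
  (x - mu)^T · [Sigma^{-1} · (x - mu)] = (0)·(-0.1507) + (-2)·(-0.0137) + (-3)·(-1.0411) = 3.1507.

Step 4 — take square root: d = √(3.1507) ≈ 1.775.

d(x, mu) = √(3.1507) ≈ 1.775


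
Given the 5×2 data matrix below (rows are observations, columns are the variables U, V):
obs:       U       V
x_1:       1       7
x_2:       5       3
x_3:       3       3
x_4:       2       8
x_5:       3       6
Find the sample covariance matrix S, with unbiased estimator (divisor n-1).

Step 1 — column means:
  mean(U) = (1 + 5 + 3 + 2 + 3) / 5 = 14/5 = 2.8
  mean(V) = (7 + 3 + 3 + 8 + 6) / 5 = 27/5 = 5.4

Step 2 — sample covariance S[i,j] = (1/(n-1)) · Σ_k (x_{k,i} - mean_i) · (x_{k,j} - mean_j), with n-1 = 4.
  S[U,U] = ((-1.8)·(-1.8) + (2.2)·(2.2) + (0.2)·(0.2) + (-0.8)·(-0.8) + (0.2)·(0.2)) / 4 = 8.8/4 = 2.2
  S[U,V] = ((-1.8)·(1.6) + (2.2)·(-2.4) + (0.2)·(-2.4) + (-0.8)·(2.6) + (0.2)·(0.6)) / 4 = -10.6/4 = -2.65
  S[V,V] = ((1.6)·(1.6) + (-2.4)·(-2.4) + (-2.4)·(-2.4) + (2.6)·(2.6) + (0.6)·(0.6)) / 4 = 21.2/4 = 5.3

S is symmetric (S[j,i] = S[i,j]). Assembling:

S = [[2.2, -2.65],
 [-2.65, 5.3]]


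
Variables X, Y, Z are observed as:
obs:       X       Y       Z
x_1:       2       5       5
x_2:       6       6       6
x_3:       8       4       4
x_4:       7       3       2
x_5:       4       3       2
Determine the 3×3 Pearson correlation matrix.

Step 1 — column means:
  mean(X) = (2 + 6 + 8 + 7 + 4) / 5 = 27/5 = 5.4
  mean(Y) = (5 + 6 + 4 + 3 + 3) / 5 = 21/5 = 4.2
  mean(Z) = (5 + 6 + 4 + 2 + 2) / 5 = 19/5 = 3.8

Step 2 — sample variances and covariances s[i,j] = (1/(n-1)) · Σ_k (x_{k,i} - mean_i) · (x_{k,j} - mean_j), with n-1 = 4:
  s[X,X] = ((-3.4)·(-3.4) + (0.6)·(0.6) + (2.6)·(2.6) + (1.6)·(1.6) + (-1.4)·(-1.4)) / 4 = 23.2/4 = 5.8
  s[X,Y] = ((-3.4)·(0.8) + (0.6)·(1.8) + (2.6)·(-0.2) + (1.6)·(-1.2) + (-1.4)·(-1.2)) / 4 = -2.4/4 = -0.6
  s[X,Z] = ((-3.4)·(1.2) + (0.6)·(2.2) + (2.6)·(0.2) + (1.6)·(-1.8) + (-1.4)·(-1.8)) / 4 = -2.6/4 = -0.65
  s[Y,Y] = ((0.8)·(0.8) + (1.8)·(1.8) + (-0.2)·(-0.2) + (-1.2)·(-1.2) + (-1.2)·(-1.2)) / 4 = 6.8/4 = 1.7
  s[Y,Z] = ((0.8)·(1.2) + (1.8)·(2.2) + (-0.2)·(0.2) + (-1.2)·(-1.8) + (-1.2)·(-1.8)) / 4 = 9.2/4 = 2.3
  s[Z,Z] = ((1.2)·(1.2) + (2.2)·(2.2) + (0.2)·(0.2) + (-1.8)·(-1.8) + (-1.8)·(-1.8)) / 4 = 12.8/4 = 3.2
  Sample standard deviations s_i = √(s[i,i]):
  s(X) = √(5.8) = 2.4083
  s(Y) = √(1.7) = 1.3038
  s(Z) = √(3.2) = 1.7889

Step 3 — r_{ij} = s_{ij} / (s_i · s_j):
  r[X,X] = 1 (diagonal).
  r[X,Y] = -0.6 / (2.4083 · 1.3038) = -0.6 / 3.1401 = -0.1911
  r[X,Z] = -0.65 / (2.4083 · 1.7889) = -0.65 / 4.3081 = -0.1509
  r[Y,Y] = 1 (diagonal).
  r[Y,Z] = 2.3 / (1.3038 · 1.7889) = 2.3 / 2.3324 = 0.9861
  r[Z,Z] = 1 (diagonal).

R is symmetric with unit diagonal. Assembling:

R = [[1, -0.1911, -0.1509],
 [-0.1911, 1, 0.9861],
 [-0.1509, 0.9861, 1]]


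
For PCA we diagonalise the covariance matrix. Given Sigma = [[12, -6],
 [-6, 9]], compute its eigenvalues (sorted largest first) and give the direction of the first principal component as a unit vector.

Step 1 — characteristic polynomial of 2×2 Sigma:
  det(Sigma - λI) = λ² - trace · λ + det = 0.
  trace = 12 + 9 = 21, det = 12·9 - (-6)² = 72.
Step 2 — discriminant:
  Δ = trace² - 4·det = 441 - 288 = 153.
Step 3 — eigenvalues:
  λ = (trace ± √Δ)/2 = (21 ± 12.3693)/2,
  λ_1 = 16.6847,  λ_2 = 4.3153.

Step 4 — unit eigenvector for λ_1: solve (Sigma - λ_1 I)v = 0. First row:
  (12 - 16.6847)·v_x + (-6)·v_y = 0, i.e. (-4.6847)·v_x + (-6)·v_y = 0,
  so v ∝ (b, λ_1 - a) = (-6, 4.6847); multiply by -1 so the first entry is positive: u = (6, -4.6847).
  ||u|| = √((6)² + (-4.6847)²) = √(57.946) ≈ 7.6122,
  v_1 = u/||u|| ≈ (0.7882, -0.6154) (||v_1|| = 1).

λ_1 = 16.6847,  λ_2 = 4.3153;  v_1 ≈ (0.7882, -0.6154)


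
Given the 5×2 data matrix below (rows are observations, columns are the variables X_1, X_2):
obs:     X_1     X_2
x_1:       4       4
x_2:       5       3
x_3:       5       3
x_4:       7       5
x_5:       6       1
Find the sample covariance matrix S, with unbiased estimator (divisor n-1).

Step 1 — column means:
  mean(X_1) = (4 + 5 + 5 + 7 + 6) / 5 = 27/5 = 5.4
  mean(X_2) = (4 + 3 + 3 + 5 + 1) / 5 = 16/5 = 3.2

Step 2 — sample covariance S[i,j] = (1/(n-1)) · Σ_k (x_{k,i} - mean_i) · (x_{k,j} - mean_j), with n-1 = 4.
  S[X_1,X_1] = ((-1.4)·(-1.4) + (-0.4)·(-0.4) + (-0.4)·(-0.4) + (1.6)·(1.6) + (0.6)·(0.6)) / 4 = 5.2/4 = 1.3
  S[X_1,X_2] = ((-1.4)·(0.8) + (-0.4)·(-0.2) + (-0.4)·(-0.2) + (1.6)·(1.8) + (0.6)·(-2.2)) / 4 = 0.6/4 = 0.15
  S[X_2,X_2] = ((0.8)·(0.8) + (-0.2)·(-0.2) + (-0.2)·(-0.2) + (1.8)·(1.8) + (-2.2)·(-2.2)) / 4 = 8.8/4 = 2.2

S is symmetric (S[j,i] = S[i,j]). Assembling:

S = [[1.3, 0.15],
 [0.15, 2.2]]


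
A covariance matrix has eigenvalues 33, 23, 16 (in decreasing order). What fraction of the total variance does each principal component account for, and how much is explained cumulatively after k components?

Step 1 — total variance = trace(Sigma) = Σ λ_i = 33 + 23 + 16 = 72.

Step 2 — fraction explained by component i = λ_i / Σ λ:
  PC1: 33/72 = 0.4583
  PC2: 23/72 = 0.3194
  PC3: 16/72 = 0.2222

Step 3 — cumulative fraction after k components = (λ_1 + ... + λ_k) / Σ λ:
  k = 1: 33/72 = 0.4583
  k = 2: (33 + 23)/72 = 56/72 = 0.7778
  k = 3: (33 + 23 + 16)/72 = 72/72 = 1

Summary (fraction, with percent):

explained: PC1 0.4583 (45.83%), PC2 0.3194 (31.94%), PC3 0.2222 (22.22%);  cumulative: 0.4583, 0.7778, 1


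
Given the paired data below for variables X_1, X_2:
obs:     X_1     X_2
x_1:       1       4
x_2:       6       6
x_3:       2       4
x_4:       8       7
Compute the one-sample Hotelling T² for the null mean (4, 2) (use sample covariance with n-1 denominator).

Step 1 — sample mean vector:
  mean(X_1) = (1 + 6 + 2 + 8) / 4 = 17/4 = 4.25
  mean(X_2) = (4 + 6 + 4 + 7) / 4 = 21/4 = 5.25
  x̄ = (4.25, 5.25),  deviation x̄ - mu_0 = (4.25, 5.25) - (4, 2) = (0.25, 3.25).

Step 2 — sample covariance matrix, S[i,j] = (1/(n-1)) · Σ_k (x_{k,i} - mean_i) · (x_{k,j} - mean_j), divisor n-1 = 3:
  S[X_1,X_1] = ((-3.25)·(-3.25) + (1.75)·(1.75) + (-2.25)·(-2.25) + (3.75)·(3.75)) / 3 = 32.75/3 = 10.9167
  S[X_1,X_2] = ((-3.25)·(-1.25) + (1.75)·(0.75) + (-2.25)·(-1.25) + (3.75)·(1.75)) / 3 = 14.75/3 = 4.9167
  S[X_2,X_2] = ((-1.25)·(-1.25) + (0.75)·(0.75) + (-1.25)·(-1.25) + (1.75)·(1.75)) / 3 = 6.75/3 = 2.25
  S = [[10.9167, 4.9167],
 [4.9167, 2.25]].

Step 3 — invert S. det(S) = 10.9167·2.25 - (4.9167)² = 0.3889.
  S^{-1} = (1/det) · [[d, -b], [-b, a]] = [[5.7857, -12.6429],
 [-12.6429, 28.0714]].

Step 4 — quadratic form (x̄ - mu_0)^T · S^{-1} · (x̄ - mu_0):
  S^{-1} · (x̄ - mu_0) = (-39.6429, 88.0714),
  (x̄ - mu_0)^T · [...] = (0.25)·(-39.6429) + (3.25)·(88.0714) = 276.3214.

Step 5 — scale by n: T² = 4 · 276.3214 = 1105.2857.

T² ≈ 1105.2857


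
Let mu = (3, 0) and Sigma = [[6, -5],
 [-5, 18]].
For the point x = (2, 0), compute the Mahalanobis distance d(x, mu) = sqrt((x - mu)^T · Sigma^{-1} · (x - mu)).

Step 1 — centre the observation: (x - mu) = (-1, 0).

Step 2 — invert Sigma. det(Sigma) = 6·18 - (-5)² = 83.
  Sigma^{-1} = (1/det) · [[d, -b], [-b, a]] = [[0.2169, 0.0602],
 [0.0602, 0.0723]].

Step 3 — form the quadratic (x - mu)^T · Sigma^{-1} · (x - mu):
  Sigma^{-1} · (x - mu) = (-0.2169, -0.0602).
  (x - mu)^T · [Sigma^{-1} · (x - mu)] = (-1)·(-0.2169) + (0)·(-0.0602) = 0.2169.

Step 4 — take square root: d = √(0.2169) ≈ 0.4657.

d(x, mu) = √(0.2169) ≈ 0.4657


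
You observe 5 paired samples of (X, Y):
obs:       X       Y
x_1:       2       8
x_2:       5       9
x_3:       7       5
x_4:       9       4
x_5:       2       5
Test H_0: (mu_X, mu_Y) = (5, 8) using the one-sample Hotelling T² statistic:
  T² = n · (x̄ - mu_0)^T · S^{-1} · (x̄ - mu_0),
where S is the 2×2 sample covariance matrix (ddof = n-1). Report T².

Step 1 — sample mean vector:
  mean(X) = (2 + 5 + 7 + 9 + 2) / 5 = 25/5 = 5
  mean(Y) = (8 + 9 + 5 + 4 + 5) / 5 = 31/5 = 6.2
  x̄ = (5, 6.2),  deviation x̄ - mu_0 = (5, 6.2) - (5, 8) = (0, -1.8).

Step 2 — sample covariance matrix, S[i,j] = (1/(n-1)) · Σ_k (x_{k,i} - mean_i) · (x_{k,j} - mean_j), divisor n-1 = 4:
  S[X,X] = ((-3)·(-3) + (0)·(0) + (2)·(2) + (4)·(4) + (-3)·(-3)) / 4 = 38/4 = 9.5
  S[X,Y] = ((-3)·(1.8) + (0)·(2.8) + (2)·(-1.2) + (4)·(-2.2) + (-3)·(-1.2)) / 4 = -13/4 = -3.25
  S[Y,Y] = ((1.8)·(1.8) + (2.8)·(2.8) + (-1.2)·(-1.2) + (-2.2)·(-2.2) + (-1.2)·(-1.2)) / 4 = 18.8/4 = 4.7
  S = [[9.5, -3.25],
 [-3.25, 4.7]].

Step 3 — invert S. det(S) = 9.5·4.7 - (-3.25)² = 34.0875.
  S^{-1} = (1/det) · [[d, -b], [-b, a]] = [[0.1379, 0.0953],
 [0.0953, 0.2787]].

Step 4 — quadratic form (x̄ - mu_0)^T · S^{-1} · (x̄ - mu_0):
  S^{-1} · (x̄ - mu_0) = (-0.1716, -0.5017),
  (x̄ - mu_0)^T · [...] = (0)·(-0.1716) + (-1.8)·(-0.5017) = 0.903.

Step 5 — scale by n: T² = 5 · 0.903 = 4.5149.

T² ≈ 4.5149


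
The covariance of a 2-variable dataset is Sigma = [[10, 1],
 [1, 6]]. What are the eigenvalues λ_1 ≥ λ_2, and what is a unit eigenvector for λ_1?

Step 1 — characteristic polynomial of 2×2 Sigma:
  det(Sigma - λI) = λ² - trace · λ + det = 0.
  trace = 10 + 6 = 16, det = 10·6 - (1)² = 59.
Step 2 — discriminant:
  Δ = trace² - 4·det = 256 - 236 = 20.
Step 3 — eigenvalues:
  λ = (trace ± √Δ)/2 = (16 ± 4.4721)/2,
  λ_1 = 10.2361,  λ_2 = 5.7639.

Step 4 — unit eigenvector for λ_1: solve (Sigma - λ_1 I)v = 0. First row:
  (10 - 10.2361)·v_x + (1)·v_y = 0, i.e. (-0.2361)·v_x + (1)·v_y = 0,
  so v ∝ (b, λ_1 - a) = (1, 0.2361) = u.
  ||u|| = √((1)² + (0.2361)²) = √(1.0557) ≈ 1.0275,
  v_1 = u/||u|| ≈ (0.9732, 0.2298) (||v_1|| = 1).

λ_1 = 10.2361,  λ_2 = 5.7639;  v_1 ≈ (0.9732, 0.2298)


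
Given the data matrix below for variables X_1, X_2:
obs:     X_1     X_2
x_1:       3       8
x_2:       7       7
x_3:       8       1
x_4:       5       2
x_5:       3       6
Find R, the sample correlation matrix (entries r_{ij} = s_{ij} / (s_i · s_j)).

Step 1 — column means:
  mean(X_1) = (3 + 7 + 8 + 5 + 3) / 5 = 26/5 = 5.2
  mean(X_2) = (8 + 7 + 1 + 2 + 6) / 5 = 24/5 = 4.8

Step 2 — sample variances and covariances s[i,j] = (1/(n-1)) · Σ_k (x_{k,i} - mean_i) · (x_{k,j} - mean_j), with n-1 = 4:
  s[X_1,X_1] = ((-2.2)·(-2.2) + (1.8)·(1.8) + (2.8)·(2.8) + (-0.2)·(-0.2) + (-2.2)·(-2.2)) / 4 = 20.8/4 = 5.2
  s[X_1,X_2] = ((-2.2)·(3.2) + (1.8)·(2.2) + (2.8)·(-3.8) + (-0.2)·(-2.8) + (-2.2)·(1.2)) / 4 = -15.8/4 = -3.95
  s[X_2,X_2] = ((3.2)·(3.2) + (2.2)·(2.2) + (-3.8)·(-3.8) + (-2.8)·(-2.8) + (1.2)·(1.2)) / 4 = 38.8/4 = 9.7
  Sample standard deviations s_i = √(s[i,i]):
  s(X_1) = √(5.2) = 2.2804
  s(X_2) = √(9.7) = 3.1145

Step 3 — r_{ij} = s_{ij} / (s_i · s_j):
  r[X_1,X_1] = 1 (diagonal).
  r[X_1,X_2] = -3.95 / (2.2804 · 3.1145) = -3.95 / 7.1021 = -0.5562
  r[X_2,X_2] = 1 (diagonal).

R is symmetric with unit diagonal. Assembling:

R = [[1, -0.5562],
 [-0.5562, 1]]


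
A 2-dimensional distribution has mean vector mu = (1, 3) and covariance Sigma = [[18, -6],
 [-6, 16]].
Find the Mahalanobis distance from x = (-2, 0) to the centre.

Step 1 — centre the observation: (x - mu) = (-3, -3).

Step 2 — invert Sigma. det(Sigma) = 18·16 - (-6)² = 252.
  Sigma^{-1} = (1/det) · [[d, -b], [-b, a]] = [[0.0635, 0.0238],
 [0.0238, 0.0714]].

Step 3 — form the quadratic (x - mu)^T · Sigma^{-1} · (x - mu):
  Sigma^{-1} · (x - mu) = (-0.2619, -0.2857).
  (x - mu)^T · [Sigma^{-1} · (x - mu)] = (-3)·(-0.2619) + (-3)·(-0.2857) = 1.6429.

Step 4 — take square root: d = √(1.6429) ≈ 1.2817.

d(x, mu) = √(1.6429) ≈ 1.2817


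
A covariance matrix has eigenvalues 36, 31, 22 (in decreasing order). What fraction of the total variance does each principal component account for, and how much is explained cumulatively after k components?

Step 1 — total variance = trace(Sigma) = Σ λ_i = 36 + 31 + 22 = 89.

Step 2 — fraction explained by component i = λ_i / Σ λ:
  PC1: 36/89 = 0.4045
  PC2: 31/89 = 0.3483
  PC3: 22/89 = 0.2472

Step 3 — cumulative fraction after k components = (λ_1 + ... + λ_k) / Σ λ:
  k = 1: 36/89 = 0.4045
  k = 2: (36 + 31)/89 = 67/89 = 0.7528
  k = 3: (36 + 31 + 22)/89 = 89/89 = 1

Summary (fraction, with percent):

explained: PC1 0.4045 (40.45%), PC2 0.3483 (34.83%), PC3 0.2472 (24.72%);  cumulative: 0.4045, 0.7528, 1


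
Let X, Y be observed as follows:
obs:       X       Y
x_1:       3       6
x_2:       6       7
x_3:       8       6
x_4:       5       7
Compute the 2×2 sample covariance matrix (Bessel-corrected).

Step 1 — column means:
  mean(X) = (3 + 6 + 8 + 5) / 4 = 22/4 = 5.5
  mean(Y) = (6 + 7 + 6 + 7) / 4 = 26/4 = 6.5

Step 2 — sample covariance S[i,j] = (1/(n-1)) · Σ_k (x_{k,i} - mean_i) · (x_{k,j} - mean_j), with n-1 = 3.
  S[X,X] = ((-2.5)·(-2.5) + (0.5)·(0.5) + (2.5)·(2.5) + (-0.5)·(-0.5)) / 3 = 13/3 = 4.3333
  S[X,Y] = ((-2.5)·(-0.5) + (0.5)·(0.5) + (2.5)·(-0.5) + (-0.5)·(0.5)) / 3 = 0/3 = 0
  S[Y,Y] = ((-0.5)·(-0.5) + (0.5)·(0.5) + (-0.5)·(-0.5) + (0.5)·(0.5)) / 3 = 1/3 = 0.3333

S is symmetric (S[j,i] = S[i,j]). Assembling:

S = [[4.3333, 0],
 [0, 0.3333]]


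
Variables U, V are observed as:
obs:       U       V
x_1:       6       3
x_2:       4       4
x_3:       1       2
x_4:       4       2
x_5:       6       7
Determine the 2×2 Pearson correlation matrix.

Step 1 — column means:
  mean(U) = (6 + 4 + 1 + 4 + 6) / 5 = 21/5 = 4.2
  mean(V) = (3 + 4 + 2 + 2 + 7) / 5 = 18/5 = 3.6

Step 2 — sample variances and covariances s[i,j] = (1/(n-1)) · Σ_k (x_{k,i} - mean_i) · (x_{k,j} - mean_j), with n-1 = 4:
  s[U,U] = ((1.8)·(1.8) + (-0.2)·(-0.2) + (-3.2)·(-3.2) + (-0.2)·(-0.2) + (1.8)·(1.8)) / 4 = 16.8/4 = 4.2
  s[U,V] = ((1.8)·(-0.6) + (-0.2)·(0.4) + (-3.2)·(-1.6) + (-0.2)·(-1.6) + (1.8)·(3.4)) / 4 = 10.4/4 = 2.6
  s[V,V] = ((-0.6)·(-0.6) + (0.4)·(0.4) + (-1.6)·(-1.6) + (-1.6)·(-1.6) + (3.4)·(3.4)) / 4 = 17.2/4 = 4.3
  Sample standard deviations s_i = √(s[i,i]):
  s(U) = √(4.2) = 2.0494
  s(V) = √(4.3) = 2.0736

Step 3 — r_{ij} = s_{ij} / (s_i · s_j):
  r[U,U] = 1 (diagonal).
  r[U,V] = 2.6 / (2.0494 · 2.0736) = 2.6 / 4.2497 = 0.6118
  r[V,V] = 1 (diagonal).

R is symmetric with unit diagonal. Assembling:

R = [[1, 0.6118],
 [0.6118, 1]]


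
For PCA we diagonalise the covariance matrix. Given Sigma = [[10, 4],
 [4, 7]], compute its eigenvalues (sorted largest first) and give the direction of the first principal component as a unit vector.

Step 1 — characteristic polynomial of 2×2 Sigma:
  det(Sigma - λI) = λ² - trace · λ + det = 0.
  trace = 10 + 7 = 17, det = 10·7 - (4)² = 54.
Step 2 — discriminant:
  Δ = trace² - 4·det = 289 - 216 = 73.
Step 3 — eigenvalues:
  λ = (trace ± √Δ)/2 = (17 ± 8.544)/2,
  λ_1 = 12.772,  λ_2 = 4.228.

Step 4 — unit eigenvector for λ_1: solve (Sigma - λ_1 I)v = 0. First row:
  (10 - 12.772)·v_x + (4)·v_y = 0, i.e. (-2.772)·v_x + (4)·v_y = 0,
  so v ∝ (b, λ_1 - a) = (4, 2.772) = u.
  ||u|| = √((4)² + (2.772)²) = √(23.684) ≈ 4.8666,
  v_1 = u/||u|| ≈ (0.8219, 0.5696) (||v_1|| = 1).

λ_1 = 12.772,  λ_2 = 4.228;  v_1 ≈ (0.8219, 0.5696)


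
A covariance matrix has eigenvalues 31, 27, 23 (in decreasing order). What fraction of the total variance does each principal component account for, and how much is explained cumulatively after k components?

Step 1 — total variance = trace(Sigma) = Σ λ_i = 31 + 27 + 23 = 81.

Step 2 — fraction explained by component i = λ_i / Σ λ:
  PC1: 31/81 = 0.3827
  PC2: 27/81 = 0.3333
  PC3: 23/81 = 0.284

Step 3 — cumulative fraction after k components = (λ_1 + ... + λ_k) / Σ λ:
  k = 1: 31/81 = 0.3827
  k = 2: (31 + 27)/81 = 58/81 = 0.716
  k = 3: (31 + 27 + 23)/81 = 81/81 = 1

Summary (fraction, with percent):

explained: PC1 0.3827 (38.27%), PC2 0.3333 (33.33%), PC3 0.284 (28.4%);  cumulative: 0.3827, 0.716, 1


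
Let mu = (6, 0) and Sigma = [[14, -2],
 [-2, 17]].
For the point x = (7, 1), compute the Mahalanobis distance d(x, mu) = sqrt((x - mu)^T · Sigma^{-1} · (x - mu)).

Step 1 — centre the observation: (x - mu) = (1, 1).

Step 2 — invert Sigma. det(Sigma) = 14·17 - (-2)² = 234.
  Sigma^{-1} = (1/det) · [[d, -b], [-b, a]] = [[0.0726, 0.0085],
 [0.0085, 0.0598]].

Step 3 — form the quadratic (x - mu)^T · Sigma^{-1} · (x - mu):
  Sigma^{-1} · (x - mu) = (0.0812, 0.0684).
  (x - mu)^T · [Sigma^{-1} · (x - mu)] = (1)·(0.0812) + (1)·(0.0684) = 0.1496.

Step 4 — take square root: d = √(0.1496) ≈ 0.3867.

d(x, mu) = √(0.1496) ≈ 0.3867


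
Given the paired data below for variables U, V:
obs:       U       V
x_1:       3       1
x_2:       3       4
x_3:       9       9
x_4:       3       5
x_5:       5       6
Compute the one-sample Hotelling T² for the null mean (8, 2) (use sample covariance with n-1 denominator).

Step 1 — sample mean vector:
  mean(U) = (3 + 3 + 9 + 3 + 5) / 5 = 23/5 = 4.6
  mean(V) = (1 + 4 + 9 + 5 + 6) / 5 = 25/5 = 5
  x̄ = (4.6, 5),  deviation x̄ - mu_0 = (4.6, 5) - (8, 2) = (-3.4, 3).

Step 2 — sample covariance matrix, S[i,j] = (1/(n-1)) · Σ_k (x_{k,i} - mean_i) · (x_{k,j} - mean_j), divisor n-1 = 4:
  S[U,U] = ((-1.6)·(-1.6) + (-1.6)·(-1.6) + (4.4)·(4.4) + (-1.6)·(-1.6) + (0.4)·(0.4)) / 4 = 27.2/4 = 6.8
  S[U,V] = ((-1.6)·(-4) + (-1.6)·(-1) + (4.4)·(4) + (-1.6)·(0) + (0.4)·(1)) / 4 = 26/4 = 6.5
  S[V,V] = ((-4)·(-4) + (-1)·(-1) + (4)·(4) + (0)·(0) + (1)·(1)) / 4 = 34/4 = 8.5
  S = [[6.8, 6.5],
 [6.5, 8.5]].

Step 3 — invert S. det(S) = 6.8·8.5 - (6.5)² = 15.55.
  S^{-1} = (1/det) · [[d, -b], [-b, a]] = [[0.5466, -0.418],
 [-0.418, 0.4373]].

Step 4 — quadratic form (x̄ - mu_0)^T · S^{-1} · (x̄ - mu_0):
  S^{-1} · (x̄ - mu_0) = (-3.1125, 2.7331),
  (x̄ - mu_0)^T · [...] = (-3.4)·(-3.1125) + (3)·(2.7331) = 18.782.

Step 5 — scale by n: T² = 5 · 18.782 = 93.91.

T² ≈ 93.91


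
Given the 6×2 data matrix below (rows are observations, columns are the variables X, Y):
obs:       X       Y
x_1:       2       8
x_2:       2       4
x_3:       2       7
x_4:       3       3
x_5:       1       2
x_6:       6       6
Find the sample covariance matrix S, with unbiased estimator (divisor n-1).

Step 1 — column means:
  mean(X) = (2 + 2 + 2 + 3 + 1 + 6) / 6 = 16/6 = 2.6667
  mean(Y) = (8 + 4 + 7 + 3 + 2 + 6) / 6 = 30/6 = 5

Step 2 — sample covariance S[i,j] = (1/(n-1)) · Σ_k (x_{k,i} - mean_i) · (x_{k,j} - mean_j), with n-1 = 5.
  S[X,X] = ((-0.6667)·(-0.6667) + (-0.6667)·(-0.6667) + (-0.6667)·(-0.6667) + (0.3333)·(0.3333) + (-1.6667)·(-1.6667) + (3.3333)·(3.3333)) / 5 = 15.3333/5 = 3.0667
  S[X,Y] = ((-0.6667)·(3) + (-0.6667)·(-1) + (-0.6667)·(2) + (0.3333)·(-2) + (-1.6667)·(-3) + (3.3333)·(1)) / 5 = 5/5 = 1
  S[Y,Y] = ((3)·(3) + (-1)·(-1) + (2)·(2) + (-2)·(-2) + (-3)·(-3) + (1)·(1)) / 5 = 28/5 = 5.6

S is symmetric (S[j,i] = S[i,j]). Assembling:

S = [[3.0667, 1],
 [1, 5.6]]


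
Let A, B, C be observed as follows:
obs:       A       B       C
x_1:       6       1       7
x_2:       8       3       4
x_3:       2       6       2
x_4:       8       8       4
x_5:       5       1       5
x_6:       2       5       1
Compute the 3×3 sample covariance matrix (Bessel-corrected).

Step 1 — column means:
  mean(A) = (6 + 8 + 2 + 8 + 5 + 2) / 6 = 31/6 = 5.1667
  mean(B) = (1 + 3 + 6 + 8 + 1 + 5) / 6 = 24/6 = 4
  mean(C) = (7 + 4 + 2 + 4 + 5 + 1) / 6 = 23/6 = 3.8333

Step 2 — sample covariance S[i,j] = (1/(n-1)) · Σ_k (x_{k,i} - mean_i) · (x_{k,j} - mean_j), with n-1 = 5.
  S[A,A] = ((0.8333)·(0.8333) + (2.8333)·(2.8333) + (-3.1667)·(-3.1667) + (2.8333)·(2.8333) + (-0.1667)·(-0.1667) + (-3.1667)·(-3.1667)) / 5 = 36.8333/5 = 7.3667
  S[A,B] = ((0.8333)·(-3) + (2.8333)·(-1) + (-3.1667)·(2) + (2.8333)·(4) + (-0.1667)·(-3) + (-3.1667)·(1)) / 5 = -3/5 = -0.6
  S[A,C] = ((0.8333)·(3.1667) + (2.8333)·(0.1667) + (-3.1667)·(-1.8333) + (2.8333)·(0.1667) + (-0.1667)·(1.1667) + (-3.1667)·(-2.8333)) / 5 = 18.1667/5 = 3.6333
  S[B,B] = ((-3)·(-3) + (-1)·(-1) + (2)·(2) + (4)·(4) + (-3)·(-3) + (1)·(1)) / 5 = 40/5 = 8
  S[B,C] = ((-3)·(3.1667) + (-1)·(0.1667) + (2)·(-1.8333) + (4)·(0.1667) + (-3)·(1.1667) + (1)·(-2.8333)) / 5 = -19/5 = -3.8
  S[C,C] = ((3.1667)·(3.1667) + (0.1667)·(0.1667) + (-1.8333)·(-1.8333) + (0.1667)·(0.1667) + (1.1667)·(1.1667) + (-2.8333)·(-2.8333)) / 5 = 22.8333/5 = 4.5667

S is symmetric (S[j,i] = S[i,j]). Assembling:

S = [[7.3667, -0.6, 3.6333],
 [-0.6, 8, -3.8],
 [3.6333, -3.8, 4.5667]]


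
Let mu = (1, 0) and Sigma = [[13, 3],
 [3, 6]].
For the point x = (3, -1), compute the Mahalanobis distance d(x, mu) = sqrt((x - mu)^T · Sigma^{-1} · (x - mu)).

Step 1 — centre the observation: (x - mu) = (2, -1).

Step 2 — invert Sigma. det(Sigma) = 13·6 - (3)² = 69.
  Sigma^{-1} = (1/det) · [[d, -b], [-b, a]] = [[0.087, -0.0435],
 [-0.0435, 0.1884]].

Step 3 — form the quadratic (x - mu)^T · Sigma^{-1} · (x - mu):
  Sigma^{-1} · (x - mu) = (0.2174, -0.2754).
  (x - mu)^T · [Sigma^{-1} · (x - mu)] = (2)·(0.2174) + (-1)·(-0.2754) = 0.7101.

Step 4 — take square root: d = √(0.7101) ≈ 0.8427.

d(x, mu) = √(0.7101) ≈ 0.8427


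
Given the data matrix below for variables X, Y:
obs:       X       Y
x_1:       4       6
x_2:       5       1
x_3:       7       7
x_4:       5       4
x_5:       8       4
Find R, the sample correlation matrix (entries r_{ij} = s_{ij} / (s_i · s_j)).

Step 1 — column means:
  mean(X) = (4 + 5 + 7 + 5 + 8) / 5 = 29/5 = 5.8
  mean(Y) = (6 + 1 + 7 + 4 + 4) / 5 = 22/5 = 4.4

Step 2 — sample variances and covariances s[i,j] = (1/(n-1)) · Σ_k (x_{k,i} - mean_i) · (x_{k,j} - mean_j), with n-1 = 4:
  s[X,X] = ((-1.8)·(-1.8) + (-0.8)·(-0.8) + (1.2)·(1.2) + (-0.8)·(-0.8) + (2.2)·(2.2)) / 4 = 10.8/4 = 2.7
  s[X,Y] = ((-1.8)·(1.6) + (-0.8)·(-3.4) + (1.2)·(2.6) + (-0.8)·(-0.4) + (2.2)·(-0.4)) / 4 = 2.4/4 = 0.6
  s[Y,Y] = ((1.6)·(1.6) + (-3.4)·(-3.4) + (2.6)·(2.6) + (-0.4)·(-0.4) + (-0.4)·(-0.4)) / 4 = 21.2/4 = 5.3
  Sample standard deviations s_i = √(s[i,i]):
  s(X) = √(2.7) = 1.6432
  s(Y) = √(5.3) = 2.3022

Step 3 — r_{ij} = s_{ij} / (s_i · s_j):
  r[X,X] = 1 (diagonal).
  r[X,Y] = 0.6 / (1.6432 · 2.3022) = 0.6 / 3.7829 = 0.1586
  r[Y,Y] = 1 (diagonal).

R is symmetric with unit diagonal. Assembling:

R = [[1, 0.1586],
 [0.1586, 1]]


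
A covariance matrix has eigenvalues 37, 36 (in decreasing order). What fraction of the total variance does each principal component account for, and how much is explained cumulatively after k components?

Step 1 — total variance = trace(Sigma) = Σ λ_i = 37 + 36 = 73.

Step 2 — fraction explained by component i = λ_i / Σ λ:
  PC1: 37/73 = 0.5068
  PC2: 36/73 = 0.4932

Step 3 — cumulative fraction after k components = (λ_1 + ... + λ_k) / Σ λ:
  k = 1: 37/73 = 0.5068
  k = 2: (37 + 36)/73 = 73/73 = 1

Summary (fraction, with percent):

explained: PC1 0.5068 (50.68%), PC2 0.4932 (49.32%);  cumulative: 0.5068, 1


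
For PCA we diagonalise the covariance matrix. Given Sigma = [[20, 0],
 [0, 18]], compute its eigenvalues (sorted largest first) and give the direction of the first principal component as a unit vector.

Step 1 — characteristic polynomial of 2×2 Sigma:
  det(Sigma - λI) = λ² - trace · λ + det = 0.
  trace = 20 + 18 = 38, det = 20·18 - (0)² = 360.
Step 2 — discriminant:
  Δ = trace² - 4·det = 1444 - 1440 = 4.
Step 3 — eigenvalues:
  λ = (trace ± √Δ)/2 = (38 ± 2)/2,
  λ_1 = 20,  λ_2 = 18.

Step 4 — unit eigenvector for λ_1: Sigma is diagonal, so its eigenvectors are the coordinate axes. λ_1 = 20 is the diagonal entry on the first coordinate axis, hence
  v_1 = (1, 0) (||v_1|| = 1).

λ_1 = 20,  λ_2 = 18;  v_1 ≈ (1, 0)


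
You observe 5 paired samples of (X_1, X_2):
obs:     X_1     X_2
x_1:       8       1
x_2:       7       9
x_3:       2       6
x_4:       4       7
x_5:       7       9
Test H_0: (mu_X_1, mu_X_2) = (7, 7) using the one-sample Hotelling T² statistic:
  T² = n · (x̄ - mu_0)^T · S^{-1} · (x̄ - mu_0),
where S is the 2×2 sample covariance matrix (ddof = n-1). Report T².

Step 1 — sample mean vector:
  mean(X_1) = (8 + 7 + 2 + 4 + 7) / 5 = 28/5 = 5.6
  mean(X_2) = (1 + 9 + 6 + 7 + 9) / 5 = 32/5 = 6.4
  x̄ = (5.6, 6.4),  deviation x̄ - mu_0 = (5.6, 6.4) - (7, 7) = (-1.4, -0.6).

Step 2 — sample covariance matrix, S[i,j] = (1/(n-1)) · Σ_k (x_{k,i} - mean_i) · (x_{k,j} - mean_j), divisor n-1 = 4:
  S[X_1,X_1] = ((2.4)·(2.4) + (1.4)·(1.4) + (-3.6)·(-3.6) + (-1.6)·(-1.6) + (1.4)·(1.4)) / 4 = 25.2/4 = 6.3
  S[X_1,X_2] = ((2.4)·(-5.4) + (1.4)·(2.6) + (-3.6)·(-0.4) + (-1.6)·(0.6) + (1.4)·(2.6)) / 4 = -5.2/4 = -1.3
  S[X_2,X_2] = ((-5.4)·(-5.4) + (2.6)·(2.6) + (-0.4)·(-0.4) + (0.6)·(0.6) + (2.6)·(2.6)) / 4 = 43.2/4 = 10.8
  S = [[6.3, -1.3],
 [-1.3, 10.8]].

Step 3 — invert S. det(S) = 6.3·10.8 - (-1.3)² = 66.35.
  S^{-1} = (1/det) · [[d, -b], [-b, a]] = [[0.1628, 0.0196],
 [0.0196, 0.095]].

Step 4 — quadratic form (x̄ - mu_0)^T · S^{-1} · (x̄ - mu_0):
  S^{-1} · (x̄ - mu_0) = (-0.2396, -0.0844),
  (x̄ - mu_0)^T · [...] = (-1.4)·(-0.2396) + (-0.6)·(-0.0844) = 0.3861.

Step 5 — scale by n: T² = 5 · 0.3861 = 1.9307.

T² ≈ 1.9307


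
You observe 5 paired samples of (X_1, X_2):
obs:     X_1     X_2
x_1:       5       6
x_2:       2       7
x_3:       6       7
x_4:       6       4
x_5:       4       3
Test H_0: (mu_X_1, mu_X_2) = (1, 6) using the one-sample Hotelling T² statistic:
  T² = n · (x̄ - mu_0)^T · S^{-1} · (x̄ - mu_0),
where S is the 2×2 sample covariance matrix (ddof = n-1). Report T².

Step 1 — sample mean vector:
  mean(X_1) = (5 + 2 + 6 + 6 + 4) / 5 = 23/5 = 4.6
  mean(X_2) = (6 + 7 + 7 + 4 + 3) / 5 = 27/5 = 5.4
  x̄ = (4.6, 5.4),  deviation x̄ - mu_0 = (4.6, 5.4) - (1, 6) = (3.6, -0.6).

Step 2 — sample covariance matrix, S[i,j] = (1/(n-1)) · Σ_k (x_{k,i} - mean_i) · (x_{k,j} - mean_j), divisor n-1 = 4:
  S[X_1,X_1] = ((0.4)·(0.4) + (-2.6)·(-2.6) + (1.4)·(1.4) + (1.4)·(1.4) + (-0.6)·(-0.6)) / 4 = 11.2/4 = 2.8
  S[X_1,X_2] = ((0.4)·(0.6) + (-2.6)·(1.6) + (1.4)·(1.6) + (1.4)·(-1.4) + (-0.6)·(-2.4)) / 4 = -2.2/4 = -0.55
  S[X_2,X_2] = ((0.6)·(0.6) + (1.6)·(1.6) + (1.6)·(1.6) + (-1.4)·(-1.4) + (-2.4)·(-2.4)) / 4 = 13.2/4 = 3.3
  S = [[2.8, -0.55],
 [-0.55, 3.3]].

Step 3 — invert S. det(S) = 2.8·3.3 - (-0.55)² = 8.9375.
  S^{-1} = (1/det) · [[d, -b], [-b, a]] = [[0.3692, 0.0615],
 [0.0615, 0.3133]].

Step 4 — quadratic form (x̄ - mu_0)^T · S^{-1} · (x̄ - mu_0):
  S^{-1} · (x̄ - mu_0) = (1.2923, 0.0336),
  (x̄ - mu_0)^T · [...] = (3.6)·(1.2923) + (-0.6)·(0.0336) = 4.6322.

Step 5 — scale by n: T² = 5 · 4.6322 = 23.1608.

T² ≈ 23.1608


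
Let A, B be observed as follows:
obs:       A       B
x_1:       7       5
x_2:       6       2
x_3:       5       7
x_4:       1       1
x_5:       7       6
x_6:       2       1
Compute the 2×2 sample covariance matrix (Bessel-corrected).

Step 1 — column means:
  mean(A) = (7 + 6 + 5 + 1 + 7 + 2) / 6 = 28/6 = 4.6667
  mean(B) = (5 + 2 + 7 + 1 + 6 + 1) / 6 = 22/6 = 3.6667

Step 2 — sample covariance S[i,j] = (1/(n-1)) · Σ_k (x_{k,i} - mean_i) · (x_{k,j} - mean_j), with n-1 = 5.
  S[A,A] = ((2.3333)·(2.3333) + (1.3333)·(1.3333) + (0.3333)·(0.3333) + (-3.6667)·(-3.6667) + (2.3333)·(2.3333) + (-2.6667)·(-2.6667)) / 5 = 33.3333/5 = 6.6667
  S[A,B] = ((2.3333)·(1.3333) + (1.3333)·(-1.6667) + (0.3333)·(3.3333) + (-3.6667)·(-2.6667) + (2.3333)·(2.3333) + (-2.6667)·(-2.6667)) / 5 = 24.3333/5 = 4.8667
  S[B,B] = ((1.3333)·(1.3333) + (-1.6667)·(-1.6667) + (3.3333)·(3.3333) + (-2.6667)·(-2.6667) + (2.3333)·(2.3333) + (-2.6667)·(-2.6667)) / 5 = 35.3333/5 = 7.0667

S is symmetric (S[j,i] = S[i,j]). Assembling:

S = [[6.6667, 4.8667],
 [4.8667, 7.0667]]


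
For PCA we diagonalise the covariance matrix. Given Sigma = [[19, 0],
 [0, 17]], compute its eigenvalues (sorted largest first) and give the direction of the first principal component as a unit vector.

Step 1 — characteristic polynomial of 2×2 Sigma:
  det(Sigma - λI) = λ² - trace · λ + det = 0.
  trace = 19 + 17 = 36, det = 19·17 - (0)² = 323.
Step 2 — discriminant:
  Δ = trace² - 4·det = 1296 - 1292 = 4.
Step 3 — eigenvalues:
  λ = (trace ± √Δ)/2 = (36 ± 2)/2,
  λ_1 = 19,  λ_2 = 17.

Step 4 — unit eigenvector for λ_1: Sigma is diagonal, so its eigenvectors are the coordinate axes. λ_1 = 19 is the diagonal entry on the first coordinate axis, hence
  v_1 = (1, 0) (||v_1|| = 1).

λ_1 = 19,  λ_2 = 17;  v_1 ≈ (1, 0)


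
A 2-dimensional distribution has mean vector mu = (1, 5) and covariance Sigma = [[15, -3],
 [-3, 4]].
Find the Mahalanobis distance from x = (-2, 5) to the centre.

Step 1 — centre the observation: (x - mu) = (-3, 0).

Step 2 — invert Sigma. det(Sigma) = 15·4 - (-3)² = 51.
  Sigma^{-1} = (1/det) · [[d, -b], [-b, a]] = [[0.0784, 0.0588],
 [0.0588, 0.2941]].

Step 3 — form the quadratic (x - mu)^T · Sigma^{-1} · (x - mu):
  Sigma^{-1} · (x - mu) = (-0.2353, -0.1765).
  (x - mu)^T · [Sigma^{-1} · (x - mu)] = (-3)·(-0.2353) + (0)·(-0.1765) = 0.7059.

Step 4 — take square root: d = √(0.7059) ≈ 0.8402.

d(x, mu) = √(0.7059) ≈ 0.8402


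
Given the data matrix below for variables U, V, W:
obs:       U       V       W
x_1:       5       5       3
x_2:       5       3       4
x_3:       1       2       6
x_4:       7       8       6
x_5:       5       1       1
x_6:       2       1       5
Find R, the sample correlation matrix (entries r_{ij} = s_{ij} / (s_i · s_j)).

Step 1 — column means:
  mean(U) = (5 + 5 + 1 + 7 + 5 + 2) / 6 = 25/6 = 4.1667
  mean(V) = (5 + 3 + 2 + 8 + 1 + 1) / 6 = 20/6 = 3.3333
  mean(W) = (3 + 4 + 6 + 6 + 1 + 5) / 6 = 25/6 = 4.1667

Step 2 — sample variances and covariances s[i,j] = (1/(n-1)) · Σ_k (x_{k,i} - mean_i) · (x_{k,j} - mean_j), with n-1 = 5:
  s[U,U] = ((0.8333)·(0.8333) + (0.8333)·(0.8333) + (-3.1667)·(-3.1667) + (2.8333)·(2.8333) + (0.8333)·(0.8333) + (-2.1667)·(-2.1667)) / 5 = 24.8333/5 = 4.9667
  s[U,V] = ((0.8333)·(1.6667) + (0.8333)·(-0.3333) + (-3.1667)·(-1.3333) + (2.8333)·(4.6667) + (0.8333)·(-2.3333) + (-2.1667)·(-2.3333)) / 5 = 21.6667/5 = 4.3333
  s[U,W] = ((0.8333)·(-1.1667) + (0.8333)·(-0.1667) + (-3.1667)·(1.8333) + (2.8333)·(1.8333) + (0.8333)·(-3.1667) + (-2.1667)·(0.8333)) / 5 = -6.1667/5 = -1.2333
  s[V,V] = ((1.6667)·(1.6667) + (-0.3333)·(-0.3333) + (-1.3333)·(-1.3333) + (4.6667)·(4.6667) + (-2.3333)·(-2.3333) + (-2.3333)·(-2.3333)) / 5 = 37.3333/5 = 7.4667
  s[V,W] = ((1.6667)·(-1.1667) + (-0.3333)·(-0.1667) + (-1.3333)·(1.8333) + (4.6667)·(1.8333) + (-2.3333)·(-3.1667) + (-2.3333)·(0.8333)) / 5 = 9.6667/5 = 1.9333
  s[W,W] = ((-1.1667)·(-1.1667) + (-0.1667)·(-0.1667) + (1.8333)·(1.8333) + (1.8333)·(1.8333) + (-3.1667)·(-3.1667) + (0.8333)·(0.8333)) / 5 = 18.8333/5 = 3.7667
  Sample standard deviations s_i = √(s[i,i]):
  s(U) = √(4.9667) = 2.2286
  s(V) = √(7.4667) = 2.7325
  s(W) = √(3.7667) = 1.9408

Step 3 — r_{ij} = s_{ij} / (s_i · s_j):
  r[U,U] = 1 (diagonal).
  r[U,V] = 4.3333 / (2.2286 · 2.7325) = 4.3333 / 6.0897 = 0.7116
  r[U,W] = -1.2333 / (2.2286 · 1.9408) = -1.2333 / 4.3252 = -0.2851
  r[V,V] = 1 (diagonal).
  r[V,W] = 1.9333 / (2.7325 · 1.9408) = 1.9333 / 5.3032 = 0.3646
  r[W,W] = 1 (diagonal).

R is symmetric with unit diagonal. Assembling:

R = [[1, 0.7116, -0.2851],
 [0.7116, 1, 0.3646],
 [-0.2851, 0.3646, 1]]


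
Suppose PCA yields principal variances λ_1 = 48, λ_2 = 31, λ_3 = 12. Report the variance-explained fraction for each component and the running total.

Step 1 — total variance = trace(Sigma) = Σ λ_i = 48 + 31 + 12 = 91.

Step 2 — fraction explained by component i = λ_i / Σ λ:
  PC1: 48/91 = 0.5275
  PC2: 31/91 = 0.3407
  PC3: 12/91 = 0.1319

Step 3 — cumulative fraction after k components = (λ_1 + ... + λ_k) / Σ λ:
  k = 1: 48/91 = 0.5275
  k = 2: (48 + 31)/91 = 79/91 = 0.8681
  k = 3: (48 + 31 + 12)/91 = 91/91 = 1

Summary (fraction, with percent):

explained: PC1 0.5275 (52.75%), PC2 0.3407 (34.07%), PC3 0.1319 (13.19%);  cumulative: 0.5275, 0.8681, 1


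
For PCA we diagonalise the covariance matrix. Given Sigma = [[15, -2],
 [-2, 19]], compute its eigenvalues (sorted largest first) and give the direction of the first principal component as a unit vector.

Step 1 — characteristic polynomial of 2×2 Sigma:
  det(Sigma - λI) = λ² - trace · λ + det = 0.
  trace = 15 + 19 = 34, det = 15·19 - (-2)² = 281.
Step 2 — discriminant:
  Δ = trace² - 4·det = 1156 - 1124 = 32.
Step 3 — eigenvalues:
  λ = (trace ± √Δ)/2 = (34 ± 5.6569)/2,
  λ_1 = 19.8284,  λ_2 = 14.1716.

Step 4 — unit eigenvector for λ_1: solve (Sigma - λ_1 I)v = 0. First row:
  (15 - 19.8284)·v_x + (-2)·v_y = 0, i.e. (-4.8284)·v_x + (-2)·v_y = 0,
  so v ∝ (b, λ_1 - a) = (-2, 4.8284); multiply by -1 so the first entry is positive: u = (2, -4.8284).
  ||u|| = √((2)² + (-4.8284)²) = √(27.3137) ≈ 5.2263,
  v_1 = u/||u|| ≈ (0.3827, -0.9239) (||v_1|| = 1).

λ_1 = 19.8284,  λ_2 = 14.1716;  v_1 ≈ (0.3827, -0.9239)


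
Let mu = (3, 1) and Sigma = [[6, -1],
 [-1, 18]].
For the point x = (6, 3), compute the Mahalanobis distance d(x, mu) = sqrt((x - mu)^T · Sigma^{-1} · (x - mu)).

Step 1 — centre the observation: (x - mu) = (3, 2).

Step 2 — invert Sigma. det(Sigma) = 6·18 - (-1)² = 107.
  Sigma^{-1} = (1/det) · [[d, -b], [-b, a]] = [[0.1682, 0.0093],
 [0.0093, 0.0561]].

Step 3 — form the quadratic (x - mu)^T · Sigma^{-1} · (x - mu):
  Sigma^{-1} · (x - mu) = (0.5234, 0.1402).
  (x - mu)^T · [Sigma^{-1} · (x - mu)] = (3)·(0.5234) + (2)·(0.1402) = 1.8505.

Step 4 — take square root: d = √(1.8505) ≈ 1.3603.

d(x, mu) = √(1.8505) ≈ 1.3603


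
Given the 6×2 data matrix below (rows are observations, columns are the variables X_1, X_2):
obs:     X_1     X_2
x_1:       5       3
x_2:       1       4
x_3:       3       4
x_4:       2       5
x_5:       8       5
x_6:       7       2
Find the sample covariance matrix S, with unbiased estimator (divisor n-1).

Step 1 — column means:
  mean(X_1) = (5 + 1 + 3 + 2 + 8 + 7) / 6 = 26/6 = 4.3333
  mean(X_2) = (3 + 4 + 4 + 5 + 5 + 2) / 6 = 23/6 = 3.8333

Step 2 — sample covariance S[i,j] = (1/(n-1)) · Σ_k (x_{k,i} - mean_i) · (x_{k,j} - mean_j), with n-1 = 5.
  S[X_1,X_1] = ((0.6667)·(0.6667) + (-3.3333)·(-3.3333) + (-1.3333)·(-1.3333) + (-2.3333)·(-2.3333) + (3.6667)·(3.6667) + (2.6667)·(2.6667)) / 5 = 39.3333/5 = 7.8667
  S[X_1,X_2] = ((0.6667)·(-0.8333) + (-3.3333)·(0.1667) + (-1.3333)·(0.1667) + (-2.3333)·(1.1667) + (3.6667)·(1.1667) + (2.6667)·(-1.8333)) / 5 = -4.6667/5 = -0.9333
  S[X_2,X_2] = ((-0.8333)·(-0.8333) + (0.1667)·(0.1667) + (0.1667)·(0.1667) + (1.1667)·(1.1667) + (1.1667)·(1.1667) + (-1.8333)·(-1.8333)) / 5 = 6.8333/5 = 1.3667

S is symmetric (S[j,i] = S[i,j]). Assembling:

S = [[7.8667, -0.9333],
 [-0.9333, 1.3667]]
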